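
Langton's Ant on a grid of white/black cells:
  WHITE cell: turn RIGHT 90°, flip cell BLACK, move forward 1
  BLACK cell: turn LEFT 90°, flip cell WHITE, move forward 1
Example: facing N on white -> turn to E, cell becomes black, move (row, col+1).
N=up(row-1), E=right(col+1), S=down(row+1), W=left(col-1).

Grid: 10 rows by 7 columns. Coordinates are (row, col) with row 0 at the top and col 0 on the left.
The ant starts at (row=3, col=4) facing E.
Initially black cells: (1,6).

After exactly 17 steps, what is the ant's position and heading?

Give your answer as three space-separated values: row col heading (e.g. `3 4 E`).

Answer: 2 4 N

Derivation:
Step 1: on WHITE (3,4): turn R to S, flip to black, move to (4,4). |black|=2
Step 2: on WHITE (4,4): turn R to W, flip to black, move to (4,3). |black|=3
Step 3: on WHITE (4,3): turn R to N, flip to black, move to (3,3). |black|=4
Step 4: on WHITE (3,3): turn R to E, flip to black, move to (3,4). |black|=5
Step 5: on BLACK (3,4): turn L to N, flip to white, move to (2,4). |black|=4
Step 6: on WHITE (2,4): turn R to E, flip to black, move to (2,5). |black|=5
Step 7: on WHITE (2,5): turn R to S, flip to black, move to (3,5). |black|=6
Step 8: on WHITE (3,5): turn R to W, flip to black, move to (3,4). |black|=7
Step 9: on WHITE (3,4): turn R to N, flip to black, move to (2,4). |black|=8
Step 10: on BLACK (2,4): turn L to W, flip to white, move to (2,3). |black|=7
Step 11: on WHITE (2,3): turn R to N, flip to black, move to (1,3). |black|=8
Step 12: on WHITE (1,3): turn R to E, flip to black, move to (1,4). |black|=9
Step 13: on WHITE (1,4): turn R to S, flip to black, move to (2,4). |black|=10
Step 14: on WHITE (2,4): turn R to W, flip to black, move to (2,3). |black|=11
Step 15: on BLACK (2,3): turn L to S, flip to white, move to (3,3). |black|=10
Step 16: on BLACK (3,3): turn L to E, flip to white, move to (3,4). |black|=9
Step 17: on BLACK (3,4): turn L to N, flip to white, move to (2,4). |black|=8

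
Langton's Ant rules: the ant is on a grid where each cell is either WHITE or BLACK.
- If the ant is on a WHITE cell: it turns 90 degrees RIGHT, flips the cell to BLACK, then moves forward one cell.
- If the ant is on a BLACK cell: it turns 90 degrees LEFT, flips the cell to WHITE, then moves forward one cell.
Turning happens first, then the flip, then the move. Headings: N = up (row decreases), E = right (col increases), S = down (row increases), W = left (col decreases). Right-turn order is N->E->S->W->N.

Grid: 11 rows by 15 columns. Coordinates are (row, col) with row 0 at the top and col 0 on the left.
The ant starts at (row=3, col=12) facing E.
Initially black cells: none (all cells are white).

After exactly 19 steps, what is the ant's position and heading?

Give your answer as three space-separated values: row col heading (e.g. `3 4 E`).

Step 1: on WHITE (3,12): turn R to S, flip to black, move to (4,12). |black|=1
Step 2: on WHITE (4,12): turn R to W, flip to black, move to (4,11). |black|=2
Step 3: on WHITE (4,11): turn R to N, flip to black, move to (3,11). |black|=3
Step 4: on WHITE (3,11): turn R to E, flip to black, move to (3,12). |black|=4
Step 5: on BLACK (3,12): turn L to N, flip to white, move to (2,12). |black|=3
Step 6: on WHITE (2,12): turn R to E, flip to black, move to (2,13). |black|=4
Step 7: on WHITE (2,13): turn R to S, flip to black, move to (3,13). |black|=5
Step 8: on WHITE (3,13): turn R to W, flip to black, move to (3,12). |black|=6
Step 9: on WHITE (3,12): turn R to N, flip to black, move to (2,12). |black|=7
Step 10: on BLACK (2,12): turn L to W, flip to white, move to (2,11). |black|=6
Step 11: on WHITE (2,11): turn R to N, flip to black, move to (1,11). |black|=7
Step 12: on WHITE (1,11): turn R to E, flip to black, move to (1,12). |black|=8
Step 13: on WHITE (1,12): turn R to S, flip to black, move to (2,12). |black|=9
Step 14: on WHITE (2,12): turn R to W, flip to black, move to (2,11). |black|=10
Step 15: on BLACK (2,11): turn L to S, flip to white, move to (3,11). |black|=9
Step 16: on BLACK (3,11): turn L to E, flip to white, move to (3,12). |black|=8
Step 17: on BLACK (3,12): turn L to N, flip to white, move to (2,12). |black|=7
Step 18: on BLACK (2,12): turn L to W, flip to white, move to (2,11). |black|=6
Step 19: on WHITE (2,11): turn R to N, flip to black, move to (1,11). |black|=7

Answer: 1 11 N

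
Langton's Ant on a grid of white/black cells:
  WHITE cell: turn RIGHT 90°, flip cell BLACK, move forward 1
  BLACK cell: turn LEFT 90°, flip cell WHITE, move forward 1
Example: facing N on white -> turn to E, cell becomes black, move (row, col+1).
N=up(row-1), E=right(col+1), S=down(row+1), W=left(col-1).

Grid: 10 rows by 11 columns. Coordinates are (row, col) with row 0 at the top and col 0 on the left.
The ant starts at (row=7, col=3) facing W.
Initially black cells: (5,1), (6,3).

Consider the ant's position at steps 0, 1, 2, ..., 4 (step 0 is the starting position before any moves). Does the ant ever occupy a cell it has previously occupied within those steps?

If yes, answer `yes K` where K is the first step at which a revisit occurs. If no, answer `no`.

Answer: no

Derivation:
Step 1: on WHITE (7,3): turn R to N, flip to black, move to (6,3). |black|=3 — new cell
Step 2: on BLACK (6,3): turn L to W, flip to white, move to (6,2). |black|=2 — new cell
Step 3: on WHITE (6,2): turn R to N, flip to black, move to (5,2). |black|=3 — new cell
Step 4: on WHITE (5,2): turn R to E, flip to black, move to (5,3). |black|=4 — new cell
No revisit within 4 steps.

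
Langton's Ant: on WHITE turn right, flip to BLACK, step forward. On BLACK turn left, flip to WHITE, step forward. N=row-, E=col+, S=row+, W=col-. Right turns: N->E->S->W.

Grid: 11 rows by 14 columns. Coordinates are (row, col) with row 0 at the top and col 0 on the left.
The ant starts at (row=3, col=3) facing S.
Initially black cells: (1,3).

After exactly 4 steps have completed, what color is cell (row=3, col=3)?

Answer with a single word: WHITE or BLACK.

Answer: BLACK

Derivation:
Step 1: on WHITE (3,3): turn R to W, flip to black, move to (3,2). |black|=2
Step 2: on WHITE (3,2): turn R to N, flip to black, move to (2,2). |black|=3
Step 3: on WHITE (2,2): turn R to E, flip to black, move to (2,3). |black|=4
Step 4: on WHITE (2,3): turn R to S, flip to black, move to (3,3). |black|=5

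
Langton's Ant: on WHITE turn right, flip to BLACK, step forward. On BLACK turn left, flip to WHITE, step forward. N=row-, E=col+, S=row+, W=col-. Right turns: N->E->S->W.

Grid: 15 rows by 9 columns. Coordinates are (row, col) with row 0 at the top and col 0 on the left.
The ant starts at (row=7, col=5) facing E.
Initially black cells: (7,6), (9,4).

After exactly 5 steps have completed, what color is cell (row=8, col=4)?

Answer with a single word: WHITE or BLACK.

Step 1: on WHITE (7,5): turn R to S, flip to black, move to (8,5). |black|=3
Step 2: on WHITE (8,5): turn R to W, flip to black, move to (8,4). |black|=4
Step 3: on WHITE (8,4): turn R to N, flip to black, move to (7,4). |black|=5
Step 4: on WHITE (7,4): turn R to E, flip to black, move to (7,5). |black|=6
Step 5: on BLACK (7,5): turn L to N, flip to white, move to (6,5). |black|=5

Answer: BLACK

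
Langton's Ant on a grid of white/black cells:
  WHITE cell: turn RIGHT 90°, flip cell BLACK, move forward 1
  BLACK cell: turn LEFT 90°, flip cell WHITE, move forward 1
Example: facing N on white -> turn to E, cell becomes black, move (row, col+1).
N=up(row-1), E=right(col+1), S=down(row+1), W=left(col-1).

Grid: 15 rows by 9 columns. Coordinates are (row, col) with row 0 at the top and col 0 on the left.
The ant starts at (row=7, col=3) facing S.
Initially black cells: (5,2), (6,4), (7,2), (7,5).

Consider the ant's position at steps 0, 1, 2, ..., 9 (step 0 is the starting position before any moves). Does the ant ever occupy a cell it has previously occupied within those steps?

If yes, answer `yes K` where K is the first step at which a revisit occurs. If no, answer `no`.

Answer: yes 5

Derivation:
Step 1: on WHITE (7,3): turn R to W, flip to black, move to (7,2). |black|=5 — new cell
Step 2: on BLACK (7,2): turn L to S, flip to white, move to (8,2). |black|=4 — new cell
Step 3: on WHITE (8,2): turn R to W, flip to black, move to (8,1). |black|=5 — new cell
Step 4: on WHITE (8,1): turn R to N, flip to black, move to (7,1). |black|=6 — new cell
Step 5: on WHITE (7,1): turn R to E, flip to black, move to (7,2). |black|=7 — REVISIT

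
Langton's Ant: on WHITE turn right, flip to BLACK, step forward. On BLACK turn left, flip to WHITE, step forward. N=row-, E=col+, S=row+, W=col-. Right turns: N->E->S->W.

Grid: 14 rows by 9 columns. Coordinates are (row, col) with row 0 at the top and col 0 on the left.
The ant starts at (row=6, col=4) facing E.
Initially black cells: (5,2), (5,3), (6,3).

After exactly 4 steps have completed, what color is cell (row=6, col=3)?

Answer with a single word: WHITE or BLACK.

Step 1: on WHITE (6,4): turn R to S, flip to black, move to (7,4). |black|=4
Step 2: on WHITE (7,4): turn R to W, flip to black, move to (7,3). |black|=5
Step 3: on WHITE (7,3): turn R to N, flip to black, move to (6,3). |black|=6
Step 4: on BLACK (6,3): turn L to W, flip to white, move to (6,2). |black|=5

Answer: WHITE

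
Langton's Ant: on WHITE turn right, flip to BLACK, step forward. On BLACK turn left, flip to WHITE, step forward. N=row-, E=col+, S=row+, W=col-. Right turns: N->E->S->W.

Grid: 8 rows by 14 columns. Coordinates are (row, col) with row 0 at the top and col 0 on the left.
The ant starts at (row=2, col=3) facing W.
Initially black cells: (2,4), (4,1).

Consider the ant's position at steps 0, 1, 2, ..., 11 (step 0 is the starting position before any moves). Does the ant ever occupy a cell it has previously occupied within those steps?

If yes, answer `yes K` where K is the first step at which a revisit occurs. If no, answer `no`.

Step 1: on WHITE (2,3): turn R to N, flip to black, move to (1,3). |black|=3 — new cell
Step 2: on WHITE (1,3): turn R to E, flip to black, move to (1,4). |black|=4 — new cell
Step 3: on WHITE (1,4): turn R to S, flip to black, move to (2,4). |black|=5 — new cell
Step 4: on BLACK (2,4): turn L to E, flip to white, move to (2,5). |black|=4 — new cell
Step 5: on WHITE (2,5): turn R to S, flip to black, move to (3,5). |black|=5 — new cell
Step 6: on WHITE (3,5): turn R to W, flip to black, move to (3,4). |black|=6 — new cell
Step 7: on WHITE (3,4): turn R to N, flip to black, move to (2,4). |black|=7 — REVISIT

Answer: yes 7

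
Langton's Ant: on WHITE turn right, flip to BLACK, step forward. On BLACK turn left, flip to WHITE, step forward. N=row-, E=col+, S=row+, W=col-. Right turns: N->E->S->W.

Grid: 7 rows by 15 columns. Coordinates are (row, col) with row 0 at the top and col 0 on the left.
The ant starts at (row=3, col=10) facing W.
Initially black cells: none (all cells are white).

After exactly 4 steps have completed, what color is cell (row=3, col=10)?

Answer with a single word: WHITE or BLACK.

Answer: BLACK

Derivation:
Step 1: on WHITE (3,10): turn R to N, flip to black, move to (2,10). |black|=1
Step 2: on WHITE (2,10): turn R to E, flip to black, move to (2,11). |black|=2
Step 3: on WHITE (2,11): turn R to S, flip to black, move to (3,11). |black|=3
Step 4: on WHITE (3,11): turn R to W, flip to black, move to (3,10). |black|=4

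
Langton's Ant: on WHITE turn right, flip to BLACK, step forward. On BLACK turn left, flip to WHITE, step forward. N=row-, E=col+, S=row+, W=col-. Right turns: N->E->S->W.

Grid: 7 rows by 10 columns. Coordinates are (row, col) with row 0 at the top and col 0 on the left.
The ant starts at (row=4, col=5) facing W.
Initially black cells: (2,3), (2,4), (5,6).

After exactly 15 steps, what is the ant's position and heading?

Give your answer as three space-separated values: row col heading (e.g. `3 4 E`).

Answer: 6 4 S

Derivation:
Step 1: on WHITE (4,5): turn R to N, flip to black, move to (3,5). |black|=4
Step 2: on WHITE (3,5): turn R to E, flip to black, move to (3,6). |black|=5
Step 3: on WHITE (3,6): turn R to S, flip to black, move to (4,6). |black|=6
Step 4: on WHITE (4,6): turn R to W, flip to black, move to (4,5). |black|=7
Step 5: on BLACK (4,5): turn L to S, flip to white, move to (5,5). |black|=6
Step 6: on WHITE (5,5): turn R to W, flip to black, move to (5,4). |black|=7
Step 7: on WHITE (5,4): turn R to N, flip to black, move to (4,4). |black|=8
Step 8: on WHITE (4,4): turn R to E, flip to black, move to (4,5). |black|=9
Step 9: on WHITE (4,5): turn R to S, flip to black, move to (5,5). |black|=10
Step 10: on BLACK (5,5): turn L to E, flip to white, move to (5,6). |black|=9
Step 11: on BLACK (5,6): turn L to N, flip to white, move to (4,6). |black|=8
Step 12: on BLACK (4,6): turn L to W, flip to white, move to (4,5). |black|=7
Step 13: on BLACK (4,5): turn L to S, flip to white, move to (5,5). |black|=6
Step 14: on WHITE (5,5): turn R to W, flip to black, move to (5,4). |black|=7
Step 15: on BLACK (5,4): turn L to S, flip to white, move to (6,4). |black|=6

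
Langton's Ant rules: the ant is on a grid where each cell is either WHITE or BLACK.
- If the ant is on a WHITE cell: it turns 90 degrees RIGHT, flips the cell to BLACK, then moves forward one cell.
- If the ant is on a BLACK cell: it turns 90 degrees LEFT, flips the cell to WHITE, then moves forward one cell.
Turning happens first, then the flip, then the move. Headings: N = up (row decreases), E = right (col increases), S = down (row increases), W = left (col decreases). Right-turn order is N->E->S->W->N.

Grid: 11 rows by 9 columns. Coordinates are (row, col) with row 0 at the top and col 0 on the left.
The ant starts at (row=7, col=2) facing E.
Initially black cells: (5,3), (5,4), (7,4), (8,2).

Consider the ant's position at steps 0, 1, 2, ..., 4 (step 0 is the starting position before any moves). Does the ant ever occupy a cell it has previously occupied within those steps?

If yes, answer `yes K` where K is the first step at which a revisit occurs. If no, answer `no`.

Step 1: on WHITE (7,2): turn R to S, flip to black, move to (8,2). |black|=5 — new cell
Step 2: on BLACK (8,2): turn L to E, flip to white, move to (8,3). |black|=4 — new cell
Step 3: on WHITE (8,3): turn R to S, flip to black, move to (9,3). |black|=5 — new cell
Step 4: on WHITE (9,3): turn R to W, flip to black, move to (9,2). |black|=6 — new cell
No revisit within 4 steps.

Answer: no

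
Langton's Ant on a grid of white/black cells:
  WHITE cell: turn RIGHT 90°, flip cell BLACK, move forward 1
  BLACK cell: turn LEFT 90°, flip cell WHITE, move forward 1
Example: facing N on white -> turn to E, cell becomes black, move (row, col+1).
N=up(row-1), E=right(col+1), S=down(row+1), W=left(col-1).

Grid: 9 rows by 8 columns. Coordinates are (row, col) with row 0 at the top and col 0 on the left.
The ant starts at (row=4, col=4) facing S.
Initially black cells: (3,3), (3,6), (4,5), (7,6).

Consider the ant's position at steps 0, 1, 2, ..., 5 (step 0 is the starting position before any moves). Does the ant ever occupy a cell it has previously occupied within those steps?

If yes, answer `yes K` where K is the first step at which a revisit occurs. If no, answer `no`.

Step 1: on WHITE (4,4): turn R to W, flip to black, move to (4,3). |black|=5 — new cell
Step 2: on WHITE (4,3): turn R to N, flip to black, move to (3,3). |black|=6 — new cell
Step 3: on BLACK (3,3): turn L to W, flip to white, move to (3,2). |black|=5 — new cell
Step 4: on WHITE (3,2): turn R to N, flip to black, move to (2,2). |black|=6 — new cell
Step 5: on WHITE (2,2): turn R to E, flip to black, move to (2,3). |black|=7 — new cell
No revisit within 5 steps.

Answer: no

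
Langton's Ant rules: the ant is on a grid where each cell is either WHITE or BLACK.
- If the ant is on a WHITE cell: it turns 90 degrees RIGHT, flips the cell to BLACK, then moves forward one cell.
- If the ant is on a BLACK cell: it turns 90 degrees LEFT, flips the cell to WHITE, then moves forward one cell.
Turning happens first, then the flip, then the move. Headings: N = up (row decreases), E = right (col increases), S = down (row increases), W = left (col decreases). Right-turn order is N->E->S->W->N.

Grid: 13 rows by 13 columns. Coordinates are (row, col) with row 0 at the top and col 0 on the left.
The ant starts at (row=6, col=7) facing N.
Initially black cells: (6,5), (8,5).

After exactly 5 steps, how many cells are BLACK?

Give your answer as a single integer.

Step 1: on WHITE (6,7): turn R to E, flip to black, move to (6,8). |black|=3
Step 2: on WHITE (6,8): turn R to S, flip to black, move to (7,8). |black|=4
Step 3: on WHITE (7,8): turn R to W, flip to black, move to (7,7). |black|=5
Step 4: on WHITE (7,7): turn R to N, flip to black, move to (6,7). |black|=6
Step 5: on BLACK (6,7): turn L to W, flip to white, move to (6,6). |black|=5

Answer: 5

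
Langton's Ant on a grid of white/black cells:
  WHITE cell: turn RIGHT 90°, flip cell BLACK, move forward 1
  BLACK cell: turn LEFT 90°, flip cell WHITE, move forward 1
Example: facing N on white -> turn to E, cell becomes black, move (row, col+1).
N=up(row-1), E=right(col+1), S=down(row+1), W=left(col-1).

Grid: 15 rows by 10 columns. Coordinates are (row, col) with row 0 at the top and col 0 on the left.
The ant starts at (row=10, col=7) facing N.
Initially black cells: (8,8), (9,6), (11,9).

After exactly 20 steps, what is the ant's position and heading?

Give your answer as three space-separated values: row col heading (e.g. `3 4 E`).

Step 1: on WHITE (10,7): turn R to E, flip to black, move to (10,8). |black|=4
Step 2: on WHITE (10,8): turn R to S, flip to black, move to (11,8). |black|=5
Step 3: on WHITE (11,8): turn R to W, flip to black, move to (11,7). |black|=6
Step 4: on WHITE (11,7): turn R to N, flip to black, move to (10,7). |black|=7
Step 5: on BLACK (10,7): turn L to W, flip to white, move to (10,6). |black|=6
Step 6: on WHITE (10,6): turn R to N, flip to black, move to (9,6). |black|=7
Step 7: on BLACK (9,6): turn L to W, flip to white, move to (9,5). |black|=6
Step 8: on WHITE (9,5): turn R to N, flip to black, move to (8,5). |black|=7
Step 9: on WHITE (8,5): turn R to E, flip to black, move to (8,6). |black|=8
Step 10: on WHITE (8,6): turn R to S, flip to black, move to (9,6). |black|=9
Step 11: on WHITE (9,6): turn R to W, flip to black, move to (9,5). |black|=10
Step 12: on BLACK (9,5): turn L to S, flip to white, move to (10,5). |black|=9
Step 13: on WHITE (10,5): turn R to W, flip to black, move to (10,4). |black|=10
Step 14: on WHITE (10,4): turn R to N, flip to black, move to (9,4). |black|=11
Step 15: on WHITE (9,4): turn R to E, flip to black, move to (9,5). |black|=12
Step 16: on WHITE (9,5): turn R to S, flip to black, move to (10,5). |black|=13
Step 17: on BLACK (10,5): turn L to E, flip to white, move to (10,6). |black|=12
Step 18: on BLACK (10,6): turn L to N, flip to white, move to (9,6). |black|=11
Step 19: on BLACK (9,6): turn L to W, flip to white, move to (9,5). |black|=10
Step 20: on BLACK (9,5): turn L to S, flip to white, move to (10,5). |black|=9

Answer: 10 5 S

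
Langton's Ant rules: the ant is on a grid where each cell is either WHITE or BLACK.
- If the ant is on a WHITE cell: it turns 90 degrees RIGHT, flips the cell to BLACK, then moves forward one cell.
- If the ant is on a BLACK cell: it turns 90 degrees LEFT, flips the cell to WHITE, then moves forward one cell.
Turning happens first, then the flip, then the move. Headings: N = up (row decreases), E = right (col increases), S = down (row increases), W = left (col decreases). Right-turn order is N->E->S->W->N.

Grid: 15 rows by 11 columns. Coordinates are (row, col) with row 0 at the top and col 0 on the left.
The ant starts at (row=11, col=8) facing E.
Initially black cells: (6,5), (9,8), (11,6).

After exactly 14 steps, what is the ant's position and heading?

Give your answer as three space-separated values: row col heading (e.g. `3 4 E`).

Step 1: on WHITE (11,8): turn R to S, flip to black, move to (12,8). |black|=4
Step 2: on WHITE (12,8): turn R to W, flip to black, move to (12,7). |black|=5
Step 3: on WHITE (12,7): turn R to N, flip to black, move to (11,7). |black|=6
Step 4: on WHITE (11,7): turn R to E, flip to black, move to (11,8). |black|=7
Step 5: on BLACK (11,8): turn L to N, flip to white, move to (10,8). |black|=6
Step 6: on WHITE (10,8): turn R to E, flip to black, move to (10,9). |black|=7
Step 7: on WHITE (10,9): turn R to S, flip to black, move to (11,9). |black|=8
Step 8: on WHITE (11,9): turn R to W, flip to black, move to (11,8). |black|=9
Step 9: on WHITE (11,8): turn R to N, flip to black, move to (10,8). |black|=10
Step 10: on BLACK (10,8): turn L to W, flip to white, move to (10,7). |black|=9
Step 11: on WHITE (10,7): turn R to N, flip to black, move to (9,7). |black|=10
Step 12: on WHITE (9,7): turn R to E, flip to black, move to (9,8). |black|=11
Step 13: on BLACK (9,8): turn L to N, flip to white, move to (8,8). |black|=10
Step 14: on WHITE (8,8): turn R to E, flip to black, move to (8,9). |black|=11

Answer: 8 9 E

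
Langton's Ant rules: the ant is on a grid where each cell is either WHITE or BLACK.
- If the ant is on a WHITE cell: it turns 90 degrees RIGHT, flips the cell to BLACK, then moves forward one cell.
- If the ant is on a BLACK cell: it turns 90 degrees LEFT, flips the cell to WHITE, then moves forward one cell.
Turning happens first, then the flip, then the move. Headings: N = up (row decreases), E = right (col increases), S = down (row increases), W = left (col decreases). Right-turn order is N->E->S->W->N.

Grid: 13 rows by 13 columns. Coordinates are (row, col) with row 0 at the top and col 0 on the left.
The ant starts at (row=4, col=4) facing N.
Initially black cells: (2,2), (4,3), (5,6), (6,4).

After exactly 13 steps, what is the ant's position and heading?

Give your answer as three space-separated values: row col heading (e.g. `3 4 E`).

Step 1: on WHITE (4,4): turn R to E, flip to black, move to (4,5). |black|=5
Step 2: on WHITE (4,5): turn R to S, flip to black, move to (5,5). |black|=6
Step 3: on WHITE (5,5): turn R to W, flip to black, move to (5,4). |black|=7
Step 4: on WHITE (5,4): turn R to N, flip to black, move to (4,4). |black|=8
Step 5: on BLACK (4,4): turn L to W, flip to white, move to (4,3). |black|=7
Step 6: on BLACK (4,3): turn L to S, flip to white, move to (5,3). |black|=6
Step 7: on WHITE (5,3): turn R to W, flip to black, move to (5,2). |black|=7
Step 8: on WHITE (5,2): turn R to N, flip to black, move to (4,2). |black|=8
Step 9: on WHITE (4,2): turn R to E, flip to black, move to (4,3). |black|=9
Step 10: on WHITE (4,3): turn R to S, flip to black, move to (5,3). |black|=10
Step 11: on BLACK (5,3): turn L to E, flip to white, move to (5,4). |black|=9
Step 12: on BLACK (5,4): turn L to N, flip to white, move to (4,4). |black|=8
Step 13: on WHITE (4,4): turn R to E, flip to black, move to (4,5). |black|=9

Answer: 4 5 E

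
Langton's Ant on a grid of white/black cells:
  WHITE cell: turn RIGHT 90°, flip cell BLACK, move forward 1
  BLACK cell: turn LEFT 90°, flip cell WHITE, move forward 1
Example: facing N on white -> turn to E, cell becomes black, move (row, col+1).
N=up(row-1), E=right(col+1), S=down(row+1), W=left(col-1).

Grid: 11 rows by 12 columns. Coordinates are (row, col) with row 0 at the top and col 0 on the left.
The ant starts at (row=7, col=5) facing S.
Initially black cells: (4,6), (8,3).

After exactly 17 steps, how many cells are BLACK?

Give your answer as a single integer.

Step 1: on WHITE (7,5): turn R to W, flip to black, move to (7,4). |black|=3
Step 2: on WHITE (7,4): turn R to N, flip to black, move to (6,4). |black|=4
Step 3: on WHITE (6,4): turn R to E, flip to black, move to (6,5). |black|=5
Step 4: on WHITE (6,5): turn R to S, flip to black, move to (7,5). |black|=6
Step 5: on BLACK (7,5): turn L to E, flip to white, move to (7,6). |black|=5
Step 6: on WHITE (7,6): turn R to S, flip to black, move to (8,6). |black|=6
Step 7: on WHITE (8,6): turn R to W, flip to black, move to (8,5). |black|=7
Step 8: on WHITE (8,5): turn R to N, flip to black, move to (7,5). |black|=8
Step 9: on WHITE (7,5): turn R to E, flip to black, move to (7,6). |black|=9
Step 10: on BLACK (7,6): turn L to N, flip to white, move to (6,6). |black|=8
Step 11: on WHITE (6,6): turn R to E, flip to black, move to (6,7). |black|=9
Step 12: on WHITE (6,7): turn R to S, flip to black, move to (7,7). |black|=10
Step 13: on WHITE (7,7): turn R to W, flip to black, move to (7,6). |black|=11
Step 14: on WHITE (7,6): turn R to N, flip to black, move to (6,6). |black|=12
Step 15: on BLACK (6,6): turn L to W, flip to white, move to (6,5). |black|=11
Step 16: on BLACK (6,5): turn L to S, flip to white, move to (7,5). |black|=10
Step 17: on BLACK (7,5): turn L to E, flip to white, move to (7,6). |black|=9

Answer: 9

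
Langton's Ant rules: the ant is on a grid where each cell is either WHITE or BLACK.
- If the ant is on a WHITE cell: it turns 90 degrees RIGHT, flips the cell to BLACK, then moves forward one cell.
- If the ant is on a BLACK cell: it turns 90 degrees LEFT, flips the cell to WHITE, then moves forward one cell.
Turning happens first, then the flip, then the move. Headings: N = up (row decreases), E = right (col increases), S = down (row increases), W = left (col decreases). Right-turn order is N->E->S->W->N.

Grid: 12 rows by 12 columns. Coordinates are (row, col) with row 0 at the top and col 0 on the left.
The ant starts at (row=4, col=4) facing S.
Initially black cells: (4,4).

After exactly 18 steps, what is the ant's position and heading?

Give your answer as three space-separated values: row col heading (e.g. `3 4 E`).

Answer: 3 5 N

Derivation:
Step 1: on BLACK (4,4): turn L to E, flip to white, move to (4,5). |black|=0
Step 2: on WHITE (4,5): turn R to S, flip to black, move to (5,5). |black|=1
Step 3: on WHITE (5,5): turn R to W, flip to black, move to (5,4). |black|=2
Step 4: on WHITE (5,4): turn R to N, flip to black, move to (4,4). |black|=3
Step 5: on WHITE (4,4): turn R to E, flip to black, move to (4,5). |black|=4
Step 6: on BLACK (4,5): turn L to N, flip to white, move to (3,5). |black|=3
Step 7: on WHITE (3,5): turn R to E, flip to black, move to (3,6). |black|=4
Step 8: on WHITE (3,6): turn R to S, flip to black, move to (4,6). |black|=5
Step 9: on WHITE (4,6): turn R to W, flip to black, move to (4,5). |black|=6
Step 10: on WHITE (4,5): turn R to N, flip to black, move to (3,5). |black|=7
Step 11: on BLACK (3,5): turn L to W, flip to white, move to (3,4). |black|=6
Step 12: on WHITE (3,4): turn R to N, flip to black, move to (2,4). |black|=7
Step 13: on WHITE (2,4): turn R to E, flip to black, move to (2,5). |black|=8
Step 14: on WHITE (2,5): turn R to S, flip to black, move to (3,5). |black|=9
Step 15: on WHITE (3,5): turn R to W, flip to black, move to (3,4). |black|=10
Step 16: on BLACK (3,4): turn L to S, flip to white, move to (4,4). |black|=9
Step 17: on BLACK (4,4): turn L to E, flip to white, move to (4,5). |black|=8
Step 18: on BLACK (4,5): turn L to N, flip to white, move to (3,5). |black|=7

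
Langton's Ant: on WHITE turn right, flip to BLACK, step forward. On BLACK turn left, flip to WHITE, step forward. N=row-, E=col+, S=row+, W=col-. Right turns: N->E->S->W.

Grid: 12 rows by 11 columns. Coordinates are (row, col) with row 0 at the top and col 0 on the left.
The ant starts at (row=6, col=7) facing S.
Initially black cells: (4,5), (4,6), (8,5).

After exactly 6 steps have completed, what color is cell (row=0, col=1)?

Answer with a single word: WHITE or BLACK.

Step 1: on WHITE (6,7): turn R to W, flip to black, move to (6,6). |black|=4
Step 2: on WHITE (6,6): turn R to N, flip to black, move to (5,6). |black|=5
Step 3: on WHITE (5,6): turn R to E, flip to black, move to (5,7). |black|=6
Step 4: on WHITE (5,7): turn R to S, flip to black, move to (6,7). |black|=7
Step 5: on BLACK (6,7): turn L to E, flip to white, move to (6,8). |black|=6
Step 6: on WHITE (6,8): turn R to S, flip to black, move to (7,8). |black|=7

Answer: WHITE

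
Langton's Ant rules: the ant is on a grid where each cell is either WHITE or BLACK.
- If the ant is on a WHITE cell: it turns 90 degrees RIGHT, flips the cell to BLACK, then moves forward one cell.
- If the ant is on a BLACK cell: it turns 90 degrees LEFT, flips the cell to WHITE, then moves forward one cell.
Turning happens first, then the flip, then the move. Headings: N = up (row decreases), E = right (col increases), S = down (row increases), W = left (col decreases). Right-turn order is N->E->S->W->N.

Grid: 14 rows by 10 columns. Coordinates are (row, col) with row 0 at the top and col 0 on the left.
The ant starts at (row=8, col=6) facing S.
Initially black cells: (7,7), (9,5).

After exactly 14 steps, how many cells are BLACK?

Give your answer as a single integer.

Answer: 6

Derivation:
Step 1: on WHITE (8,6): turn R to W, flip to black, move to (8,5). |black|=3
Step 2: on WHITE (8,5): turn R to N, flip to black, move to (7,5). |black|=4
Step 3: on WHITE (7,5): turn R to E, flip to black, move to (7,6). |black|=5
Step 4: on WHITE (7,6): turn R to S, flip to black, move to (8,6). |black|=6
Step 5: on BLACK (8,6): turn L to E, flip to white, move to (8,7). |black|=5
Step 6: on WHITE (8,7): turn R to S, flip to black, move to (9,7). |black|=6
Step 7: on WHITE (9,7): turn R to W, flip to black, move to (9,6). |black|=7
Step 8: on WHITE (9,6): turn R to N, flip to black, move to (8,6). |black|=8
Step 9: on WHITE (8,6): turn R to E, flip to black, move to (8,7). |black|=9
Step 10: on BLACK (8,7): turn L to N, flip to white, move to (7,7). |black|=8
Step 11: on BLACK (7,7): turn L to W, flip to white, move to (7,6). |black|=7
Step 12: on BLACK (7,6): turn L to S, flip to white, move to (8,6). |black|=6
Step 13: on BLACK (8,6): turn L to E, flip to white, move to (8,7). |black|=5
Step 14: on WHITE (8,7): turn R to S, flip to black, move to (9,7). |black|=6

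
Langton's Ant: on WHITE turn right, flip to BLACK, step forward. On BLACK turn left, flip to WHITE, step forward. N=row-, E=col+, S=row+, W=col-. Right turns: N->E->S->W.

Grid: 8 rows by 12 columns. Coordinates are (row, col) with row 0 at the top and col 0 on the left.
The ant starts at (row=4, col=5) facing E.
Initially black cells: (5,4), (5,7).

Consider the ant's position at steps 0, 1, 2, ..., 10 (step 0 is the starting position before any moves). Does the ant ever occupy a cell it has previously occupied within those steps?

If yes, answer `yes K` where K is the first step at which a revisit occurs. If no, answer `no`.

Step 1: on WHITE (4,5): turn R to S, flip to black, move to (5,5). |black|=3 — new cell
Step 2: on WHITE (5,5): turn R to W, flip to black, move to (5,4). |black|=4 — new cell
Step 3: on BLACK (5,4): turn L to S, flip to white, move to (6,4). |black|=3 — new cell
Step 4: on WHITE (6,4): turn R to W, flip to black, move to (6,3). |black|=4 — new cell
Step 5: on WHITE (6,3): turn R to N, flip to black, move to (5,3). |black|=5 — new cell
Step 6: on WHITE (5,3): turn R to E, flip to black, move to (5,4). |black|=6 — REVISIT

Answer: yes 6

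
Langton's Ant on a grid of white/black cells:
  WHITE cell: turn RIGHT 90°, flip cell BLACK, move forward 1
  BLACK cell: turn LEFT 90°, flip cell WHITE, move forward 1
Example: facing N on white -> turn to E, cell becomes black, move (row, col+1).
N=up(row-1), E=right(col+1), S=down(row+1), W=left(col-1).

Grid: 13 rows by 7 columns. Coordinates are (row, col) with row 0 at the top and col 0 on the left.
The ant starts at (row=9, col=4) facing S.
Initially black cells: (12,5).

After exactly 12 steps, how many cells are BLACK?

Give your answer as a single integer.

Answer: 9

Derivation:
Step 1: on WHITE (9,4): turn R to W, flip to black, move to (9,3). |black|=2
Step 2: on WHITE (9,3): turn R to N, flip to black, move to (8,3). |black|=3
Step 3: on WHITE (8,3): turn R to E, flip to black, move to (8,4). |black|=4
Step 4: on WHITE (8,4): turn R to S, flip to black, move to (9,4). |black|=5
Step 5: on BLACK (9,4): turn L to E, flip to white, move to (9,5). |black|=4
Step 6: on WHITE (9,5): turn R to S, flip to black, move to (10,5). |black|=5
Step 7: on WHITE (10,5): turn R to W, flip to black, move to (10,4). |black|=6
Step 8: on WHITE (10,4): turn R to N, flip to black, move to (9,4). |black|=7
Step 9: on WHITE (9,4): turn R to E, flip to black, move to (9,5). |black|=8
Step 10: on BLACK (9,5): turn L to N, flip to white, move to (8,5). |black|=7
Step 11: on WHITE (8,5): turn R to E, flip to black, move to (8,6). |black|=8
Step 12: on WHITE (8,6): turn R to S, flip to black, move to (9,6). |black|=9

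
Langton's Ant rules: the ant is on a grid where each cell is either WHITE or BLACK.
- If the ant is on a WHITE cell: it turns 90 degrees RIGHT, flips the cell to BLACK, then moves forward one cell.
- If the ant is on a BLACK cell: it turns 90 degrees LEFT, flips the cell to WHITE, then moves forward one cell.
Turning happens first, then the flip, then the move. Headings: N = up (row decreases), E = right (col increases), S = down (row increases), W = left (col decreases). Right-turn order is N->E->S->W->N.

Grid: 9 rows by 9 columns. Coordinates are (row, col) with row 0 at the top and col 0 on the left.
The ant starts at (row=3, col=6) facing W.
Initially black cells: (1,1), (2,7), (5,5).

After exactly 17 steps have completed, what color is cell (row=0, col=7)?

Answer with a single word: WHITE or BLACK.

Answer: BLACK

Derivation:
Step 1: on WHITE (3,6): turn R to N, flip to black, move to (2,6). |black|=4
Step 2: on WHITE (2,6): turn R to E, flip to black, move to (2,7). |black|=5
Step 3: on BLACK (2,7): turn L to N, flip to white, move to (1,7). |black|=4
Step 4: on WHITE (1,7): turn R to E, flip to black, move to (1,8). |black|=5
Step 5: on WHITE (1,8): turn R to S, flip to black, move to (2,8). |black|=6
Step 6: on WHITE (2,8): turn R to W, flip to black, move to (2,7). |black|=7
Step 7: on WHITE (2,7): turn R to N, flip to black, move to (1,7). |black|=8
Step 8: on BLACK (1,7): turn L to W, flip to white, move to (1,6). |black|=7
Step 9: on WHITE (1,6): turn R to N, flip to black, move to (0,6). |black|=8
Step 10: on WHITE (0,6): turn R to E, flip to black, move to (0,7). |black|=9
Step 11: on WHITE (0,7): turn R to S, flip to black, move to (1,7). |black|=10
Step 12: on WHITE (1,7): turn R to W, flip to black, move to (1,6). |black|=11
Step 13: on BLACK (1,6): turn L to S, flip to white, move to (2,6). |black|=10
Step 14: on BLACK (2,6): turn L to E, flip to white, move to (2,7). |black|=9
Step 15: on BLACK (2,7): turn L to N, flip to white, move to (1,7). |black|=8
Step 16: on BLACK (1,7): turn L to W, flip to white, move to (1,6). |black|=7
Step 17: on WHITE (1,6): turn R to N, flip to black, move to (0,6). |black|=8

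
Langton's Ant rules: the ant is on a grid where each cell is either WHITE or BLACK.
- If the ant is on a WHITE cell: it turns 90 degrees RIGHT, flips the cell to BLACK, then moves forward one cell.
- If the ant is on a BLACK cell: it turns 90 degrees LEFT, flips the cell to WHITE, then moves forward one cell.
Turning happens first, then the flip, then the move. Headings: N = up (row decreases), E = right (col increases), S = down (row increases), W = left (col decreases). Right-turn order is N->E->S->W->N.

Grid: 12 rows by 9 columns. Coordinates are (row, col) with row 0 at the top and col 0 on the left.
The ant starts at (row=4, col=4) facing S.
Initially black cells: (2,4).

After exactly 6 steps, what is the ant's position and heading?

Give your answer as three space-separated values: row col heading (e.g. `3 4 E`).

Answer: 5 5 S

Derivation:
Step 1: on WHITE (4,4): turn R to W, flip to black, move to (4,3). |black|=2
Step 2: on WHITE (4,3): turn R to N, flip to black, move to (3,3). |black|=3
Step 3: on WHITE (3,3): turn R to E, flip to black, move to (3,4). |black|=4
Step 4: on WHITE (3,4): turn R to S, flip to black, move to (4,4). |black|=5
Step 5: on BLACK (4,4): turn L to E, flip to white, move to (4,5). |black|=4
Step 6: on WHITE (4,5): turn R to S, flip to black, move to (5,5). |black|=5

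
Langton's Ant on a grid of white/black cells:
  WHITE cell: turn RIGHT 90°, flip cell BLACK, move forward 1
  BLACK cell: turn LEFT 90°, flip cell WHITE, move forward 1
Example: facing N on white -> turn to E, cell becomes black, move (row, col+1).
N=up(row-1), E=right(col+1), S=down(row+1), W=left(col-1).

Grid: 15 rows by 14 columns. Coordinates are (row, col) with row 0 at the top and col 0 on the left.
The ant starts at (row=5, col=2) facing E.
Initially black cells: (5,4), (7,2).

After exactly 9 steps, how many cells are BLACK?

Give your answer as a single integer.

Answer: 9

Derivation:
Step 1: on WHITE (5,2): turn R to S, flip to black, move to (6,2). |black|=3
Step 2: on WHITE (6,2): turn R to W, flip to black, move to (6,1). |black|=4
Step 3: on WHITE (6,1): turn R to N, flip to black, move to (5,1). |black|=5
Step 4: on WHITE (5,1): turn R to E, flip to black, move to (5,2). |black|=6
Step 5: on BLACK (5,2): turn L to N, flip to white, move to (4,2). |black|=5
Step 6: on WHITE (4,2): turn R to E, flip to black, move to (4,3). |black|=6
Step 7: on WHITE (4,3): turn R to S, flip to black, move to (5,3). |black|=7
Step 8: on WHITE (5,3): turn R to W, flip to black, move to (5,2). |black|=8
Step 9: on WHITE (5,2): turn R to N, flip to black, move to (4,2). |black|=9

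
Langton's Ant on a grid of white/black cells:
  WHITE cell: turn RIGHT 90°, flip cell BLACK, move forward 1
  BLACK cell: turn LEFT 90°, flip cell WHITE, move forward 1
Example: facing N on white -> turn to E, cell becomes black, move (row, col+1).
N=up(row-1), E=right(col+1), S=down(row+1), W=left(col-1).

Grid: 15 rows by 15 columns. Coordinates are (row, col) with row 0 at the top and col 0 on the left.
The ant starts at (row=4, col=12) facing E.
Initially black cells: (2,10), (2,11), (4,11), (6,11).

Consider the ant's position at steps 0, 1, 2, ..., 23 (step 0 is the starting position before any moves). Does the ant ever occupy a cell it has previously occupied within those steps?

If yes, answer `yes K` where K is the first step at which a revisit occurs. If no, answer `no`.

Answer: yes 7

Derivation:
Step 1: on WHITE (4,12): turn R to S, flip to black, move to (5,12). |black|=5 — new cell
Step 2: on WHITE (5,12): turn R to W, flip to black, move to (5,11). |black|=6 — new cell
Step 3: on WHITE (5,11): turn R to N, flip to black, move to (4,11). |black|=7 — new cell
Step 4: on BLACK (4,11): turn L to W, flip to white, move to (4,10). |black|=6 — new cell
Step 5: on WHITE (4,10): turn R to N, flip to black, move to (3,10). |black|=7 — new cell
Step 6: on WHITE (3,10): turn R to E, flip to black, move to (3,11). |black|=8 — new cell
Step 7: on WHITE (3,11): turn R to S, flip to black, move to (4,11). |black|=9 — REVISIT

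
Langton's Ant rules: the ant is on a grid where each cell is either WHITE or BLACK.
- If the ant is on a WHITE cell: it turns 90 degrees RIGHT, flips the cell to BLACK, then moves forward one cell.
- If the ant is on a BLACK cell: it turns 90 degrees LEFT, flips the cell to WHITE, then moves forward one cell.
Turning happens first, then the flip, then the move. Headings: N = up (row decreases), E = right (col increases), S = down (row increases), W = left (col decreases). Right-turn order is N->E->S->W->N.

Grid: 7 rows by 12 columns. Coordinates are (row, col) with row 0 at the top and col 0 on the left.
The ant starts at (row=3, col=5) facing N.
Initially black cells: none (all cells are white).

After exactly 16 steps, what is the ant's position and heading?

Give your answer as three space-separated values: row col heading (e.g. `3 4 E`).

Step 1: on WHITE (3,5): turn R to E, flip to black, move to (3,6). |black|=1
Step 2: on WHITE (3,6): turn R to S, flip to black, move to (4,6). |black|=2
Step 3: on WHITE (4,6): turn R to W, flip to black, move to (4,5). |black|=3
Step 4: on WHITE (4,5): turn R to N, flip to black, move to (3,5). |black|=4
Step 5: on BLACK (3,5): turn L to W, flip to white, move to (3,4). |black|=3
Step 6: on WHITE (3,4): turn R to N, flip to black, move to (2,4). |black|=4
Step 7: on WHITE (2,4): turn R to E, flip to black, move to (2,5). |black|=5
Step 8: on WHITE (2,5): turn R to S, flip to black, move to (3,5). |black|=6
Step 9: on WHITE (3,5): turn R to W, flip to black, move to (3,4). |black|=7
Step 10: on BLACK (3,4): turn L to S, flip to white, move to (4,4). |black|=6
Step 11: on WHITE (4,4): turn R to W, flip to black, move to (4,3). |black|=7
Step 12: on WHITE (4,3): turn R to N, flip to black, move to (3,3). |black|=8
Step 13: on WHITE (3,3): turn R to E, flip to black, move to (3,4). |black|=9
Step 14: on WHITE (3,4): turn R to S, flip to black, move to (4,4). |black|=10
Step 15: on BLACK (4,4): turn L to E, flip to white, move to (4,5). |black|=9
Step 16: on BLACK (4,5): turn L to N, flip to white, move to (3,5). |black|=8

Answer: 3 5 N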